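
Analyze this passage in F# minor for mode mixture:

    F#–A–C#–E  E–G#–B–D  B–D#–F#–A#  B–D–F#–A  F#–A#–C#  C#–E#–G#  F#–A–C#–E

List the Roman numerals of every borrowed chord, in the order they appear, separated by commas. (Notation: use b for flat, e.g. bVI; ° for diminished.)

The diatonic triads in F# minor (with V from harmonic minor) are F#m, G#dim, A, Bm, C#, D, E. F#–A–C#–E = F#m7, E–G#–B–D = E7, B–D–F#–A = Bm7 and C#–E#–G# = C# are all diatonic. B–D#–F#–A# doesn't fit — on degree 4 F# minor would have Bm (iv). Bmaj7 is the degree-4 chord of F# major, so it is the borrowed IVmaj7. But F#–A#–C# is foreign: the diatonic i on degree 1 is F#m, whereas F# comes from F# major. It is labeled I.

IVmaj7, I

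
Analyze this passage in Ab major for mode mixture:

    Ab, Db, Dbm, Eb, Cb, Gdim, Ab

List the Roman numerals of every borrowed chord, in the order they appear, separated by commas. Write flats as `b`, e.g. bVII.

iv, bIII

The diatonic triads in Ab major are Ab, Bbm, Cm, Db, Eb, Fm, Gdim. Of the given chords, Ab, Db, Eb and Gdim are diatonic. Dbm (Db–Fb–Ab) doesn't fit — on degree 4 Ab major would have Db (IV). Dbm is the degree-4 chord of Ab minor, so it is the borrowed iv. But Cb (Cb–Eb–Gb) is foreign: the diatonic iii on degree 3 is Cm, whereas Cb comes from Ab minor. It is labeled bIII.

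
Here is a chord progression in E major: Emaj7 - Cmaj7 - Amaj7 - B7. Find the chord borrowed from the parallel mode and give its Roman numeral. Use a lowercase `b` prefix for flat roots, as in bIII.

In E major the diatonic chords are E, F#m, G#m, A, B, C#m, D#dim. Of the given chords, Emaj7, Amaj7 and B7 are diatonic. Cmaj7 (C–E–G–B) doesn't fit — on degree 6 E major would have C#m (vi). Cmaj7 is the degree-6 chord of E minor, so it is the borrowed bVImaj7.

bVImaj7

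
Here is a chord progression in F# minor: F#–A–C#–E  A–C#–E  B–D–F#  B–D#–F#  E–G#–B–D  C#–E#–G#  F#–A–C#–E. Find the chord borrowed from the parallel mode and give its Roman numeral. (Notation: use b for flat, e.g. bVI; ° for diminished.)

IV

In F# minor (with V from harmonic minor) the diatonic chords are F#m, G#dim, A, Bm, C#, D, E. Of the given chords, F#–A–C#–E = F#m7, A–C#–E = A, B–D–F# = Bm, E–G#–B–D = E7 and C#–E#–G# = C# are diatonic. B–D#–F# is not: scale degree 4 in F# minor carries Bm (iv). In F# major the chord on that degree is B, so here it functions as IV, borrowed from the parallel major.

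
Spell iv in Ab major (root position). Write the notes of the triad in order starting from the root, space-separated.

The root, Db, is scale degree 4 — the same note in Ab major and Ab minor; only the chord quality changes. Building the minor chord from the parallel minor on Db: Db–Fb–Ab.

Db Fb Ab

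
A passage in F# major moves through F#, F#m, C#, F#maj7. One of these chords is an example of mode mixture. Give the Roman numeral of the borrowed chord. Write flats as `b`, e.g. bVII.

i

The diatonic triads in F# major are F#, G#m, A#m, B, C#, D#m, E#dim. F#, C# and F#maj7 are all diatonic. F#m (F#–A–C#) is not: scale degree 1 in F# major carries F# (I). In F# minor the chord on that degree is F#m, so here it functions as i, borrowed from the parallel minor.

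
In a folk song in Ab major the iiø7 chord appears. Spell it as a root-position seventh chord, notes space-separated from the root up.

Bb Db Fb Ab

The root, Bb, is scale degree 2 — the same note in Ab major and Ab minor; only the chord quality changes. Building the half-diminished-seventh chord from the parallel minor on Bb: Bb–Db–Fb–Ab.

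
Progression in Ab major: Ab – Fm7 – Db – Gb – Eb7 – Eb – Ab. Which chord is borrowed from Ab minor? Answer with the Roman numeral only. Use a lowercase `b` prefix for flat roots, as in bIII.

The diatonic triads in Ab major are Ab, Bbm, Cm, Db, Eb, Fm, Gdim. Ab, Fm7, Db, Eb7 and Eb are all diatonic. Gb (Gb–Bb–Db) is not: scale degree 7 in Ab major carries Gdim (vii°). In Ab minor the chord on that degree is Gb, so here it functions as bVII, borrowed from the parallel minor.

bVII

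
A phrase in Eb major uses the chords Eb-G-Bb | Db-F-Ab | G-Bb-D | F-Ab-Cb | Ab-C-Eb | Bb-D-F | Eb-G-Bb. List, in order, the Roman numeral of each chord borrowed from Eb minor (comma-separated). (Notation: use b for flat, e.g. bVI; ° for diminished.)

In Eb major the diatonic chords are Eb, Fm, Gm, Ab, Bb, Cm, Ddim. Eb–G–Bb = Eb, G–Bb–D = Gm, Ab–C–Eb = Ab and Bb–D–F = Bb all belong to that set. Db–F–Ab doesn't fit — on degree 7 Eb major would have Ddim (vii°). Db is the degree-7 chord of Eb minor, so it is the borrowed bVII. F–Ab–Cb doesn't fit — on degree 2 Eb major would have Fm (ii). Fdim is the degree-2 chord of Eb minor, so it is the borrowed ii°.

bVII, ii°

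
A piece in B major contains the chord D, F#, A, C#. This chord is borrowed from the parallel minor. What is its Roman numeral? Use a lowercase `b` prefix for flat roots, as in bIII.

bIIImaj7

The root D is the lowered 3rd scale degree — diatonically B major has D# there. D–F#–A–C# is a major-seventh chord — the form found in B minor, not the diatonic iii (D#m). Borrowed into B major it is written bIIImaj7.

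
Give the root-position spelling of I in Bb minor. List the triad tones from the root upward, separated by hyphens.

Bb-D-F

I is built on scale degree 1, which is Bb in both Bb minor and its parallel. Stacking thirds in Bb major on Bb gives Bb–D–F.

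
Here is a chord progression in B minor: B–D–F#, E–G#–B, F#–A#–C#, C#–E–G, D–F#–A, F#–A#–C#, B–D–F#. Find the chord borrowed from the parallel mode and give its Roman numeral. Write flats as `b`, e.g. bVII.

IV

The diatonic triads in B minor (with V from harmonic minor) are Bm, C#dim, D, Em, F#, G, A. B–D–F# = Bm, F#–A#–C# = F#, C#–E–G = C#dim and D–F#–A = D all belong to that set. E–G#–B doesn't fit — on degree 4 B minor would have Em (iv). E is the degree-4 chord of B major, so it is the borrowed IV.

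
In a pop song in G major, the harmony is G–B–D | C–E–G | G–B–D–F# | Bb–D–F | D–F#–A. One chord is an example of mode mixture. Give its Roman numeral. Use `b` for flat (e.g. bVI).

bIII

The diatonic triads in G major are G, Am, Bm, C, D, Em, F#dim. G–B–D = G, C–E–G = C, G–B–D–F# = Gmaj7 and D–F#–A = D are all diatonic. But Bb–D–F is foreign: the diatonic iii on degree 3 is Bm, whereas Bb comes from G minor. It is labeled bIII.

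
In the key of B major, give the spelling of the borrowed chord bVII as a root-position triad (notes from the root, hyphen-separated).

The root of bVII is the lowered 7th degree: A# becomes A. Stacking thirds in B minor on A gives A–C#–E.

A-C#-E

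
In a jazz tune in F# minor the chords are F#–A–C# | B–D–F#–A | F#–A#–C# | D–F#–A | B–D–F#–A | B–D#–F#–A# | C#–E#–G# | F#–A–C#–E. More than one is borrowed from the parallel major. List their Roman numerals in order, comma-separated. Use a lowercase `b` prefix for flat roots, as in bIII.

I, IVmaj7

The diatonic triads in F# minor (with V from harmonic minor) are F#m, G#dim, A, Bm, C#, D, E. Of the given chords, F#–A–C# = F#m, B–D–F#–A = Bm7, D–F#–A = D, C#–E#–G# = C# and F#–A–C#–E = F#m7 are diatonic. F#–A#–C# doesn't fit — on degree 1 F# minor would have F#m (i). F# is the degree-1 chord of F# major, so it is the borrowed I. B–D#–F#–A# is not: scale degree 4 in F# minor carries Bm (iv). In F# major the chord on that degree is Bmaj7, so here it functions as IVmaj7, borrowed from the parallel major.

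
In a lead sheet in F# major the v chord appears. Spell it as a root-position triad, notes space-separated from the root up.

C# E G#

v is built on scale degree 5, which is C# in both F# major and its parallel. In F# minor the chord on C# is C#–E–G#.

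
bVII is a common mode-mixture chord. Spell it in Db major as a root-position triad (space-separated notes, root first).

Cb Eb Gb

Scale degree 7 in Db major is C. bVII uses the lowered form, Cb, taken from Db minor. In Db minor the chord on Cb is Cb–Eb–Gb.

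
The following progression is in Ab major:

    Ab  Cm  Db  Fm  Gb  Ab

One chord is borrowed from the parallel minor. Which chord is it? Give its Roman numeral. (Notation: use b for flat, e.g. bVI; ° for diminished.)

bVII

In Ab major the diatonic chords are Ab, Bbm, Cm, Db, Eb, Fm, Gdim. Of the given chords, Ab, Cm, Db and Fm are diatonic. Gb (Gb–Bb–Db) is not: scale degree 7 in Ab major carries Gdim (vii°). In Ab minor the chord on that degree is Gb, so here it functions as bVII, borrowed from the parallel minor.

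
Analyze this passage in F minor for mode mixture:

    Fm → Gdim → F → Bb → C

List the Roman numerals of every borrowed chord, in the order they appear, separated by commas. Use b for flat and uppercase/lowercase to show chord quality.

In F minor (with V from harmonic minor) the diatonic chords are Fm, Gdim, Ab, Bbm, C, Db, Eb. Of the given chords, Fm, Gdim and C are diatonic. F (F–A–C) is not: scale degree 1 in F minor carries Fm (i). In F major the chord on that degree is F, so here it functions as I, borrowed from the parallel major. But Bb (Bb–D–F) is foreign: the diatonic iv on degree 4 is Bbm, whereas Bb comes from F major. It is labeled IV.

I, IV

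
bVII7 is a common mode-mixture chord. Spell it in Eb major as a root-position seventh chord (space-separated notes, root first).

bVII7 is built on the lowered scale degree 7. In Eb major degree 7 is D; lowered it becomes Db. Stacking thirds in Eb minor on Db gives Db–F–Ab–Cb.

Db F Ab Cb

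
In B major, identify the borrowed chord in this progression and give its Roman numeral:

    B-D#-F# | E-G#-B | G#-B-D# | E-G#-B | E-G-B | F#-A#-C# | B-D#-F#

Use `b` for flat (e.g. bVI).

B major has the diatonic set B, C#m, D#m, E, F#, G#m, A#dim. Of the given chords, B–D#–F# = B, E–G#–B = E, G#–B–D# = G#m and F#–A#–C# = F# are diatonic. But E–G–B is foreign: the diatonic IV on degree 4 is E, whereas Em comes from B minor. It is labeled iv.

iv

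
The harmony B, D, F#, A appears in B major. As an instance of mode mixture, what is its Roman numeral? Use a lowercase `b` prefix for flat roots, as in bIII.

B is scale degree 1 in B major. B–D–F#–A is a minor-seventh chord — the form found in B minor, not the diatonic I (B). Borrowed into B major it is written i7.

i7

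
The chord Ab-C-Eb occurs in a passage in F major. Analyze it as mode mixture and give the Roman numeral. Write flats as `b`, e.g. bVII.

bIII

In F major scale degree 3 is A; Ab is its lowered form, from F minor. Diatonically F major has Am (iii) on that degree; Ab–C–Eb is instead the major chord native to F minor, so it takes the label bIII.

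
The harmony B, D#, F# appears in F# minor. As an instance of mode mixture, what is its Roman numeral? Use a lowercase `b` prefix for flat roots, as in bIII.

IV

The root B is the diatonic 4th degree of F# minor; the borrowing shows in the chord quality. B–D#–F# is a major chord — the form found in F# major, not the diatonic iv (Bm). Borrowed into F# minor it is written IV.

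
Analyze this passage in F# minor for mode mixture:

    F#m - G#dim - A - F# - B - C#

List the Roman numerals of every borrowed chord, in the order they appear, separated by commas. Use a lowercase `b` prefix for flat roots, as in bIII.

I, IV

The diatonic triads in F# minor (with V from harmonic minor) are F#m, G#dim, A, Bm, C#, D, E. F#m, G#dim, A and C# are all diatonic. But F# (F#–A#–C#) is foreign: the diatonic i on degree 1 is F#m, whereas F# comes from F# major. It is labeled I. B (B–D#–F#) is not: scale degree 4 in F# minor carries Bm (iv). In F# major the chord on that degree is B, so here it functions as IV, borrowed from the parallel major.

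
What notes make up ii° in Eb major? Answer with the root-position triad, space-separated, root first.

ii° is built on scale degree 2, which is F in both Eb major and its parallel. In Eb minor the chord on F is F–Ab–Cb.

F Ab Cb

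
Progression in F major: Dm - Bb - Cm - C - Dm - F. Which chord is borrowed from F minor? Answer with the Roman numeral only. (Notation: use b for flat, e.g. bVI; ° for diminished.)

F major has the diatonic set F, Gm, Am, Bb, C, Dm, Edim. Dm, Bb, C and F all belong to that set. Cm (C–Eb–G) doesn't fit — on degree 5 F major would have C (V). Cm is the degree-5 chord of F minor, so it is the borrowed v.

v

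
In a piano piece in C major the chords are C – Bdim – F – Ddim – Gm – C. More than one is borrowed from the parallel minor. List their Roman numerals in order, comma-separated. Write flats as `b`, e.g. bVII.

ii°, v

In C major the diatonic chords are C, Dm, Em, F, G, Am, Bdim. Of the given chords, C, Bdim and F are diatonic. Ddim (D–F–Ab) is not: scale degree 2 in C major carries Dm (ii). In C minor the chord on that degree is Ddim, so here it functions as ii°, borrowed from the parallel minor. Gm (G–Bb–D) is not: scale degree 5 in C major carries G (V). In C minor the chord on that degree is Gm, so here it functions as v, borrowed from the parallel minor.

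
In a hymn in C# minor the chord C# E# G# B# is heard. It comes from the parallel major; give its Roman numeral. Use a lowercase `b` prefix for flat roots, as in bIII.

Imaj7

C# is scale degree 1 in C# minor. Diatonically C# minor has C#m (i) on that degree; C#–E#–G#–B# is instead the major-seventh chord native to C# major, so it takes the label Imaj7.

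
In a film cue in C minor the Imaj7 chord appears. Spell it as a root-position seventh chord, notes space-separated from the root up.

C E G B

The root, C, is scale degree 1 — the same note in C minor and C major; only the chord quality changes. Stacking thirds in C major on C gives C–E–G–B.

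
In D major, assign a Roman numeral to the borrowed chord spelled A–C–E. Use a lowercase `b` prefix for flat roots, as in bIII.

v

The root A is the diatonic 5th degree of D major; the borrowing shows in the chord quality. Diatonically D major has A (V) on that degree; A–C–E is instead the minor chord native to D minor, so it takes the label v.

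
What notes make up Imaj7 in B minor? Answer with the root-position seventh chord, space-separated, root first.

The root, B, is scale degree 1 — the same note in B minor and B major; only the chord quality changes. Stacking thirds in B major on B gives B–D#–F#–A#.

B D# F# A#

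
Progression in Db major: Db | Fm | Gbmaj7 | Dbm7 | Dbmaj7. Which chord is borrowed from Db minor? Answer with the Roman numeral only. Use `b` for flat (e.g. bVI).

In Db major the diatonic chords are Db, Ebm, Fm, Gb, Ab, Bbm, Cdim. Db, Fm, Gbmaj7 and Dbmaj7 are all diatonic. Dbm7 (Db–Fb–Ab–Cb) doesn't fit — on degree 1 Db major would have Db (I). Dbm7 is the degree-1 chord of Db minor, so it is the borrowed i7.

i7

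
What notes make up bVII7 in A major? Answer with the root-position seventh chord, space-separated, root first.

G B D F

bVII7 is built on the lowered scale degree 7. In A major degree 7 is G#; lowered it becomes G. Building the dominant-seventh chord from the parallel minor on G: G–B–D–F.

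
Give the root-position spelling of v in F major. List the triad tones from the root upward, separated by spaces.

C Eb G

v is built on scale degree 5, which is C in both F major and its parallel. Building the minor chord from the parallel minor on C: C–Eb–G.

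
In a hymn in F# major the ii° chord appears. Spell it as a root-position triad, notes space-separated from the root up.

G# B D

ii° is built on scale degree 2, which is G# in both F# major and its parallel. Building the diminished chord from the parallel minor on G#: G#–B–D.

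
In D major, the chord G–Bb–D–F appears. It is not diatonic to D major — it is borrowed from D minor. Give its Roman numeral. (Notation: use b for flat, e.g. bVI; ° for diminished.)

The root G is the diatonic 4th degree of D major; the borrowing shows in the chord quality. G–Bb–D–F is a minor-seventh chord — the form found in D minor, not the diatonic IV (G). Borrowed into D major it is written iv7.

iv7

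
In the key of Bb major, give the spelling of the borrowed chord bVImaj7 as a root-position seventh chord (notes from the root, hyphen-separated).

Scale degree 6 in Bb major is G. bVImaj7 uses the lowered form, Gb, taken from Bb minor. In Bb minor the chord on Gb is Gb–Bb–Db–F.

Gb-Bb-Db-F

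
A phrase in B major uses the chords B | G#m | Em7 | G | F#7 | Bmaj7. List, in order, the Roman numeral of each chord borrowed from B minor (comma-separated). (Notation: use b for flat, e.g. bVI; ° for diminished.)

iv7, bVI

B major has the diatonic set B, C#m, D#m, E, F#, G#m, A#dim. Of the given chords, B, G#m, F#7 and Bmaj7 are diatonic. But Em7 (E–G–B–D) is foreign: the diatonic IV on degree 4 is E, whereas Em7 comes from B minor. It is labeled iv7. G (G–B–D) doesn't fit — on degree 6 B major would have G#m (vi). G is the degree-6 chord of B minor, so it is the borrowed bVI.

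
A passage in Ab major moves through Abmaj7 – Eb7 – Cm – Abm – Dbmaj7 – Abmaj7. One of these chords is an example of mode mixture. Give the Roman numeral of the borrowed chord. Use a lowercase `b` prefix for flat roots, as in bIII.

The diatonic triads in Ab major are Ab, Bbm, Cm, Db, Eb, Fm, Gdim. Abmaj7, Eb7, Cm and Dbmaj7 are all diatonic. Abm (Ab–Cb–Eb) doesn't fit — on degree 1 Ab major would have Ab (I). Abm is the degree-1 chord of Ab minor, so it is the borrowed i.

i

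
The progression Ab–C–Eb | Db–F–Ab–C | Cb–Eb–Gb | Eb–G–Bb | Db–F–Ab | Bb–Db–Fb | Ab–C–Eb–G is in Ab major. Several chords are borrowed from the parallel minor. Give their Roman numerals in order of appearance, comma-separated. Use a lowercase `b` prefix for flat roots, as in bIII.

bIII, ii°

The diatonic triads in Ab major are Ab, Bbm, Cm, Db, Eb, Fm, Gdim. Of the given chords, Ab–C–Eb = Ab, Db–F–Ab–C = Dbmaj7, Eb–G–Bb = Eb, Db–F–Ab = Db and Ab–C–Eb–G = Abmaj7 are diatonic. Cb–Eb–Gb doesn't fit — on degree 3 Ab major would have Cm (iii). Cb is the degree-3 chord of Ab minor, so it is the borrowed bIII. But Bb–Db–Fb is foreign: the diatonic ii on degree 2 is Bbm, whereas Bbdim comes from Ab minor. It is labeled ii°.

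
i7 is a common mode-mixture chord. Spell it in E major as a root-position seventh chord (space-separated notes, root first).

E G B D

The root, E, is scale degree 1 — the same note in E major and E minor; only the chord quality changes. In E minor the chord on E is E–G–B–D.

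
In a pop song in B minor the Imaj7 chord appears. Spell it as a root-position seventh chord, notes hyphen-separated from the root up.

Imaj7 is built on scale degree 1, which is B in both B minor and its parallel. Stacking thirds in B major on B gives B–D#–F#–A#.

B-D#-F#-A#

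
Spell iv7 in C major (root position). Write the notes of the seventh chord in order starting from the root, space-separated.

F Ab C Eb

The root, F, is scale degree 4 — the same note in C major and C minor; only the chord quality changes. Building the minor-seventh chord from the parallel minor on F: F–Ab–C–Eb.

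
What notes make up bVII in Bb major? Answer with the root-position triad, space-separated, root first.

Ab C Eb

Scale degree 7 in Bb major is A. bVII uses the lowered form, Ab, taken from Bb minor. In Bb minor the chord on Ab is Ab–C–Eb.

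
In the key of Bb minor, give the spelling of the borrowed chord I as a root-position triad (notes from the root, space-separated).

I is built on scale degree 1, which is Bb in both Bb minor and its parallel. Building the major chord from the parallel major on Bb: Bb–D–F.

Bb D F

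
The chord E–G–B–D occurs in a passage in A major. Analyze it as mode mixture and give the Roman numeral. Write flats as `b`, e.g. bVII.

The root E is the diatonic 5th degree of A major; the borrowing shows in the chord quality. E–G–B–D is a minor-seventh chord — the form found in A minor, not the diatonic V (E). Borrowed into A major it is written v7.

v7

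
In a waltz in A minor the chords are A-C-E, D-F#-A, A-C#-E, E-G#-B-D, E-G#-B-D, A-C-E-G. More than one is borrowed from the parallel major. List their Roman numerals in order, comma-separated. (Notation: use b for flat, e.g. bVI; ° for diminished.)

IV, I

In A minor (with V from harmonic minor) the diatonic chords are Am, Bdim, C, Dm, E, F, G. A–C–E = Am, E–G#–B–D = E7 and A–C–E–G = Am7 all belong to that set. But D–F#–A is foreign: the diatonic iv on degree 4 is Dm, whereas D comes from A major. It is labeled IV. But A–C#–E is foreign: the diatonic i on degree 1 is Am, whereas A comes from A major. It is labeled I.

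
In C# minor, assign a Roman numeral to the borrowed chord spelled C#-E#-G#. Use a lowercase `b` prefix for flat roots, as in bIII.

I

The root C# is the diatonic 1st degree of C# minor; the borrowing shows in the chord quality. The diatonic chord on degree 1 would be C#m (i), but C#–E#–G# is the major chord from C# major. As a borrowed chord it is labeled I.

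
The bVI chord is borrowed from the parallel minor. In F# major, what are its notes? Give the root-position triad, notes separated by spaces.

D F# A

The root of bVI is the lowered 6th degree: D# becomes D. Stacking thirds in F# minor on D gives D–F#–A.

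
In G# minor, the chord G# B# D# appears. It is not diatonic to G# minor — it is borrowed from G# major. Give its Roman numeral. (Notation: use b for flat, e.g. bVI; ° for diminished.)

I

The root G# is the diatonic 1st degree of G# minor; the borrowing shows in the chord quality. G#–B#–D# is a major chord — the form found in G# major, not the diatonic i (G#m). Borrowed into G# minor it is written I.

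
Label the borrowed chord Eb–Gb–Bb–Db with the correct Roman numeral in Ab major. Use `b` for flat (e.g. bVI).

The root Eb is the diatonic 5th degree of Ab major; the borrowing shows in the chord quality. Eb–Gb–Bb–Db is a minor-seventh chord — the form found in Ab minor, not the diatonic V (Eb). Borrowed into Ab major it is written v7.

v7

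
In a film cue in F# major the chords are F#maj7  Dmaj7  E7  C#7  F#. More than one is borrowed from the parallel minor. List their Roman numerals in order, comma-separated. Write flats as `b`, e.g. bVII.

The diatonic triads in F# major are F#, G#m, A#m, B, C#, D#m, E#dim. F#maj7, C#7 and F# are all diatonic. Dmaj7 (D–F#–A–C#) doesn't fit — on degree 6 F# major would have D#m (vi). Dmaj7 is the degree-6 chord of F# minor, so it is the borrowed bVImaj7. E7 (E–G#–B–D) doesn't fit — on degree 7 F# major would have E#dim (vii°). E7 is the degree-7 chord of F# minor, so it is the borrowed bVII7.

bVImaj7, bVII7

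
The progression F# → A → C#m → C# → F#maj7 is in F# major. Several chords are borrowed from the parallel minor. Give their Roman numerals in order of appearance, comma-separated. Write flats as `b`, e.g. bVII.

F# major has the diatonic set F#, G#m, A#m, B, C#, D#m, E#dim. F#, C# and F#maj7 are all diatonic. A (A–C#–E) is not: scale degree 3 in F# major carries A#m (iii). In F# minor the chord on that degree is A, so here it functions as bIII, borrowed from the parallel minor. C#m (C#–E–G#) doesn't fit — on degree 5 F# major would have C# (V). C#m is the degree-5 chord of F# minor, so it is the borrowed v.

bIII, v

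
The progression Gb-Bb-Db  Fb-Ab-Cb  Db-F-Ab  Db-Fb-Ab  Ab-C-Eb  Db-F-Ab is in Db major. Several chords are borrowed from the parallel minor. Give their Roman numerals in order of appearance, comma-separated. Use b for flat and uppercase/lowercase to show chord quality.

bIII, i

The diatonic triads in Db major are Db, Ebm, Fm, Gb, Ab, Bbm, Cdim. Of the given chords, Gb–Bb–Db = Gb, Db–F–Ab = Db and Ab–C–Eb = Ab are diatonic. Fb–Ab–Cb doesn't fit — on degree 3 Db major would have Fm (iii). Fb is the degree-3 chord of Db minor, so it is the borrowed bIII. Db–Fb–Ab is not: scale degree 1 in Db major carries Db (I). In Db minor the chord on that degree is Dbm, so here it functions as i, borrowed from the parallel minor.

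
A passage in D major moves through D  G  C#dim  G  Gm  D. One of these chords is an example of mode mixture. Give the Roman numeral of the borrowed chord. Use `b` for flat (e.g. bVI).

The diatonic triads in D major are D, Em, F#m, G, A, Bm, C#dim. D, G and C#dim all belong to that set. Gm (G–Bb–D) is not: scale degree 4 in D major carries G (IV). In D minor the chord on that degree is Gm, so here it functions as iv, borrowed from the parallel minor.

iv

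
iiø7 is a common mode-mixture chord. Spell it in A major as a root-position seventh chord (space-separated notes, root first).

B D F A

The root, B, is scale degree 2 — the same note in A major and A minor; only the chord quality changes. Stacking thirds in A minor on B gives B–D–F–A.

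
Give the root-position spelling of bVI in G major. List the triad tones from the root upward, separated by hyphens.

The root of bVI is the lowered 6th degree: E becomes Eb. Building the major chord from the parallel minor on Eb: Eb–G–Bb.

Eb-G-Bb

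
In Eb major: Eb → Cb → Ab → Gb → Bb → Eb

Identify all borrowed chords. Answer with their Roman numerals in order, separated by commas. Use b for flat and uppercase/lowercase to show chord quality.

In Eb major the diatonic chords are Eb, Fm, Gm, Ab, Bb, Cm, Ddim. Eb, Ab and Bb all belong to that set. But Cb (Cb–Eb–Gb) is foreign: the diatonic vi on degree 6 is Cm, whereas Cb comes from Eb minor. It is labeled bVI. Gb (Gb–Bb–Db) doesn't fit — on degree 3 Eb major would have Gm (iii). Gb is the degree-3 chord of Eb minor, so it is the borrowed bIII.

bVI, bIII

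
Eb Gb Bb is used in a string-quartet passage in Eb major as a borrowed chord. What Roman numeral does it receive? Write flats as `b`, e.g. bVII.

Eb is scale degree 1 in Eb major. Diatonically Eb major has Eb (I) on that degree; Eb–Gb–Bb is instead the minor chord native to Eb minor, so it takes the label i.

i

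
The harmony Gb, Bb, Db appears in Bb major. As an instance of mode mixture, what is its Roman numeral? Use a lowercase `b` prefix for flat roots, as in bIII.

The root Gb is the lowered 6th scale degree — diatonically Bb major has G there. Diatonically Bb major has Gm (vi) on that degree; Gb–Bb–Db is instead the major chord native to Bb minor, so it takes the label bVI.

bVI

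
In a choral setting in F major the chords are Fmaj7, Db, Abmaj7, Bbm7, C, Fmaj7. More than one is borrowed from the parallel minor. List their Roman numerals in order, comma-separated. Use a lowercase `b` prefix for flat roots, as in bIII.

bVI, bIIImaj7, iv7

The diatonic triads in F major are F, Gm, Am, Bb, C, Dm, Edim. Fmaj7 and C both belong to that set. Db (Db–F–Ab) is not: scale degree 6 in F major carries Dm (vi). In F minor the chord on that degree is Db, so here it functions as bVI, borrowed from the parallel minor. But Abmaj7 (Ab–C–Eb–G) is foreign: the diatonic iii on degree 3 is Am, whereas Abmaj7 comes from F minor. It is labeled bIIImaj7. But Bbm7 (Bb–Db–F–Ab) is foreign: the diatonic IV on degree 4 is Bb, whereas Bbm7 comes from F minor. It is labeled iv7.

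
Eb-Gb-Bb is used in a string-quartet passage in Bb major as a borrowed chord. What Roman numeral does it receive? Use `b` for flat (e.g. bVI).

iv

The root Eb is the diatonic 4th degree of Bb major; the borrowing shows in the chord quality. The diatonic chord on degree 4 would be Eb (IV), but Eb–Gb–Bb is the minor chord from Bb minor. As a borrowed chord it is labeled iv.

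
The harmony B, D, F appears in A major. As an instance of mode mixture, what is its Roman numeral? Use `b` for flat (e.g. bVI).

ii°

The root B is the diatonic 2nd degree of A major; the borrowing shows in the chord quality. Diatonically A major has Bm (ii) on that degree; B–D–F is instead the diminished chord native to A minor, so it takes the label ii°.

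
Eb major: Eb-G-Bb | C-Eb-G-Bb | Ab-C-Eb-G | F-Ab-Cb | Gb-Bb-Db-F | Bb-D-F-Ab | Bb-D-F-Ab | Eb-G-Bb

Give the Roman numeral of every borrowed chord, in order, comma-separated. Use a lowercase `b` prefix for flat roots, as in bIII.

The diatonic triads in Eb major are Eb, Fm, Gm, Ab, Bb, Cm, Ddim. Eb–G–Bb = Eb, C–Eb–G–Bb = Cm7, Ab–C–Eb–G = Abmaj7 and Bb–D–F–Ab = Bb7 all belong to that set. But F–Ab–Cb is foreign: the diatonic ii on degree 2 is Fm, whereas Fdim comes from Eb minor. It is labeled ii°. But Gb–Bb–Db–F is foreign: the diatonic iii on degree 3 is Gm, whereas Gbmaj7 comes from Eb minor. It is labeled bIIImaj7.

ii°, bIIImaj7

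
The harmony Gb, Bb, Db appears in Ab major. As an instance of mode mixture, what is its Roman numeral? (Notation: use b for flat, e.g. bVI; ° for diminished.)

In Ab major scale degree 7 is G; Gb is its lowered form, from Ab minor. Diatonically Ab major has Gdim (vii°) on that degree; Gb–Bb–Db is instead the major chord native to Ab minor, so it takes the label bVII.

bVII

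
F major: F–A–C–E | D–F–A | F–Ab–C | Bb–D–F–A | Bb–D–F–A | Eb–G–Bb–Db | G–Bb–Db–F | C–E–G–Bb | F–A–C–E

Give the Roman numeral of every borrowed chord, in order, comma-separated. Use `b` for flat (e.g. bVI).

F major has the diatonic set F, Gm, Am, Bb, C, Dm, Edim. Of the given chords, F–A–C–E = Fmaj7, D–F–A = Dm, Bb–D–F–A = Bbmaj7 and C–E–G–Bb = C7 are diatonic. F–Ab–C doesn't fit — on degree 1 F major would have F (I). Fm is the degree-1 chord of F minor, so it is the borrowed i. But Eb–G–Bb–Db is foreign: the diatonic vii° on degree 7 is Edim, whereas Eb7 comes from F minor. It is labeled bVII7. But G–Bb–Db–F is foreign: the diatonic ii on degree 2 is Gm, whereas Gm7b5 comes from F minor. It is labeled iiø7.

i, bVII7, iiø7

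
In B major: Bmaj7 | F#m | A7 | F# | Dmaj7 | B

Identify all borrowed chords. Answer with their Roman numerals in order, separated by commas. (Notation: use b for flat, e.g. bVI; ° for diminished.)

v, bVII7, bIIImaj7

The diatonic triads in B major are B, C#m, D#m, E, F#, G#m, A#dim. Of the given chords, Bmaj7, F# and B are diatonic. But F#m (F#–A–C#) is foreign: the diatonic V on degree 5 is F#, whereas F#m comes from B minor. It is labeled v. A7 (A–C#–E–G) is not: scale degree 7 in B major carries A#dim (vii°). In B minor the chord on that degree is A7, so here it functions as bVII7, borrowed from the parallel minor. Dmaj7 (D–F#–A–C#) is not: scale degree 3 in B major carries D#m (iii). In B minor the chord on that degree is Dmaj7, so here it functions as bIIImaj7, borrowed from the parallel minor.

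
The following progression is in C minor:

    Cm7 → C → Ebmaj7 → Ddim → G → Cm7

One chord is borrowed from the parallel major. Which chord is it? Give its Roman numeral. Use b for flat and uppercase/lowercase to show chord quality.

In C minor (with V from harmonic minor) the diatonic chords are Cm, Ddim, Eb, Fm, G, Ab, Bb. Cm7, Ebmaj7, Ddim and G all belong to that set. But C (C–E–G) is foreign: the diatonic i on degree 1 is Cm, whereas C comes from C major. It is labeled I.

I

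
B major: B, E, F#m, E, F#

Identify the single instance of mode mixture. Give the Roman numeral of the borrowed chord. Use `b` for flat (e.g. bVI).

The diatonic triads in B major are B, C#m, D#m, E, F#, G#m, A#dim. B, E and F# are all diatonic. F#m (F#–A–C#) doesn't fit — on degree 5 B major would have F# (V). F#m is the degree-5 chord of B minor, so it is the borrowed v.

v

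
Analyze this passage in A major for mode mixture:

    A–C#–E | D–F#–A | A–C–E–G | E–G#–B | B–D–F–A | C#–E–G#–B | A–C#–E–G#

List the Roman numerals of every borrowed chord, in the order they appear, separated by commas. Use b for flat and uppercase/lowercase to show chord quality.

i7, iiø7

A major has the diatonic set A, Bm, C#m, D, E, F#m, G#dim. A–C#–E = A, D–F#–A = D, E–G#–B = E, C#–E–G#–B = C#m7 and A–C#–E–G# = Amaj7 all belong to that set. But A–C–E–G is foreign: the diatonic I on degree 1 is A, whereas Am7 comes from A minor. It is labeled i7. B–D–F–A doesn't fit — on degree 2 A major would have Bm (ii). Bm7b5 is the degree-2 chord of A minor, so it is the borrowed iiø7.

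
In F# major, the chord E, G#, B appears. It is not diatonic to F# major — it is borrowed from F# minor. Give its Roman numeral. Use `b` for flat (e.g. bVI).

bVII

The root E is the lowered 7th scale degree — diatonically F# major has E# there. Diatonically F# major has E#dim (vii°) on that degree; E–G#–B is instead the major chord native to F# minor, so it takes the label bVII.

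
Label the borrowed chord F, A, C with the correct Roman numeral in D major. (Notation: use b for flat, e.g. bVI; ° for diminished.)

bIII

The root F is the lowered 3rd scale degree — diatonically D major has F# there. The diatonic chord on degree 3 would be F#m (iii), but F–A–C is the major chord from D minor. As a borrowed chord it is labeled bIII.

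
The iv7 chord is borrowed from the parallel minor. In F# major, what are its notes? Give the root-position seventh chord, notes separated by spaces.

B D F# A

The root, B, is scale degree 4 — the same note in F# major and F# minor; only the chord quality changes. Stacking thirds in F# minor on B gives B–D–F#–A.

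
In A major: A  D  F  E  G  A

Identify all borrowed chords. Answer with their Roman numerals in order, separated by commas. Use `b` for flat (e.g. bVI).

In A major the diatonic chords are A, Bm, C#m, D, E, F#m, G#dim. A, D and E are all diatonic. F (F–A–C) doesn't fit — on degree 6 A major would have F#m (vi). F is the degree-6 chord of A minor, so it is the borrowed bVI. G (G–B–D) is not: scale degree 7 in A major carries G#dim (vii°). In A minor the chord on that degree is G, so here it functions as bVII, borrowed from the parallel minor.

bVI, bVII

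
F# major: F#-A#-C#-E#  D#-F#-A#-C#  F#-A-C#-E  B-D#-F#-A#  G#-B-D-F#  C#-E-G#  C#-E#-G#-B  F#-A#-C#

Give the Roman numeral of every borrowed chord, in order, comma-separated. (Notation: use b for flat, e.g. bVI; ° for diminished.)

i7, iiø7, v

F# major has the diatonic set F#, G#m, A#m, B, C#, D#m, E#dim. F#–A#–C#–E# = F#maj7, D#–F#–A#–C# = D#m7, B–D#–F#–A# = Bmaj7, C#–E#–G#–B = C#7 and F#–A#–C# = F# are all diatonic. F#–A–C#–E doesn't fit — on degree 1 F# major would have F# (I). F#m7 is the degree-1 chord of F# minor, so it is the borrowed i7. G#–B–D–F# is not: scale degree 2 in F# major carries G#m (ii). In F# minor the chord on that degree is G#m7b5, so here it functions as iiø7, borrowed from the parallel minor. But C#–E–G# is foreign: the diatonic V on degree 5 is C#, whereas C#m comes from F# minor. It is labeled v.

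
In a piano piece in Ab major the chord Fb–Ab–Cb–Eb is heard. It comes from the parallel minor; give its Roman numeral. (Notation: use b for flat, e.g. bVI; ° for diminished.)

bVImaj7

Fb is the lowered form of scale degree 6 in Ab major (the diatonic degree 6 is F). Diatonically Ab major has Fm (vi) on that degree; Fb–Ab–Cb–Eb is instead the major-seventh chord native to Ab minor, so it takes the label bVImaj7.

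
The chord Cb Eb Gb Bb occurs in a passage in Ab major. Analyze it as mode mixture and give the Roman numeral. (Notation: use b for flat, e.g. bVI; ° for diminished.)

bIIImaj7

Cb is the lowered form of scale degree 3 in Ab major (the diatonic degree 3 is C). Cb–Eb–Gb–Bb is a major-seventh chord — the form found in Ab minor, not the diatonic iii (Cm). Borrowed into Ab major it is written bIIImaj7.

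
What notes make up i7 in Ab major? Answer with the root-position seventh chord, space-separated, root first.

The root, Ab, is scale degree 1 — the same note in Ab major and Ab minor; only the chord quality changes. In Ab minor the chord on Ab is Ab–Cb–Eb–Gb.

Ab Cb Eb Gb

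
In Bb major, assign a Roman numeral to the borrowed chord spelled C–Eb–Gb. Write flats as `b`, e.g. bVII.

ii°

The root C is the diatonic 2nd degree of Bb major; the borrowing shows in the chord quality. C–Eb–Gb is a diminished chord — the form found in Bb minor, not the diatonic ii (Cm). Borrowed into Bb major it is written ii°.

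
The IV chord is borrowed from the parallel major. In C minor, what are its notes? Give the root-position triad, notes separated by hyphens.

F-A-C

The root, F, is scale degree 4 — the same note in C minor and C major; only the chord quality changes. Building the major chord from the parallel major on F: F–A–C.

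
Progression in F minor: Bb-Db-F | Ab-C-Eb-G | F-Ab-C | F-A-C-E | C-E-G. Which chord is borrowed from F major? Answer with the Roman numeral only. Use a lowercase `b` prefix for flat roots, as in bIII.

Imaj7

The diatonic triads in F minor (with V from harmonic minor) are Fm, Gdim, Ab, Bbm, C, Db, Eb. Of the given chords, Bb–Db–F = Bbm, Ab–C–Eb–G = Abmaj7, F–Ab–C = Fm and C–E–G = C are diatonic. F–A–C–E doesn't fit — on degree 1 F minor would have Fm (i). Fmaj7 is the degree-1 chord of F major, so it is the borrowed Imaj7.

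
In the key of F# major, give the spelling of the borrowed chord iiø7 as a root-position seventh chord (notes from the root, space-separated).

The root, G#, is scale degree 2 — the same note in F# major and F# minor; only the chord quality changes. Stacking thirds in F# minor on G# gives G#–B–D–F#.

G# B D F#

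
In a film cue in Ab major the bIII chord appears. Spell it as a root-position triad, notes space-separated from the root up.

bIII is built on the lowered scale degree 3. In Ab major degree 3 is C; lowered it becomes Cb. Building the major chord from the parallel minor on Cb: Cb–Eb–Gb.

Cb Eb Gb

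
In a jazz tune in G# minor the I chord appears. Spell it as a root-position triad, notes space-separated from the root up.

G# B# D#

I is built on scale degree 1, which is G# in both G# minor and its parallel. Stacking thirds in G# major on G# gives G#–B#–D#.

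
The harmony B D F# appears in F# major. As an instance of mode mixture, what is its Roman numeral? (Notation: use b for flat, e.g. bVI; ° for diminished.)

The root B is the diatonic 4th degree of F# major; the borrowing shows in the chord quality. B–D–F# is a minor chord — the form found in F# minor, not the diatonic IV (B). Borrowed into F# major it is written iv.

iv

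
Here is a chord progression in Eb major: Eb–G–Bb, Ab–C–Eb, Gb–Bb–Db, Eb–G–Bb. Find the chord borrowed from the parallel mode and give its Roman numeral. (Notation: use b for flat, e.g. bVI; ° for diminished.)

bIII

Eb major has the diatonic set Eb, Fm, Gm, Ab, Bb, Cm, Ddim. Eb–G–Bb = Eb and Ab–C–Eb = Ab both belong to that set. But Gb–Bb–Db is foreign: the diatonic iii on degree 3 is Gm, whereas Gb comes from Eb minor. It is labeled bIII.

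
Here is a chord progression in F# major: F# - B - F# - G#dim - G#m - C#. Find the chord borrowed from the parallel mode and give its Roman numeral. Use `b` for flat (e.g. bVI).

In F# major the diatonic chords are F#, G#m, A#m, B, C#, D#m, E#dim. Of the given chords, F#, B, G#m and C# are diatonic. G#dim (G#–B–D) is not: scale degree 2 in F# major carries G#m (ii). In F# minor the chord on that degree is G#dim, so here it functions as ii°, borrowed from the parallel minor.

ii°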